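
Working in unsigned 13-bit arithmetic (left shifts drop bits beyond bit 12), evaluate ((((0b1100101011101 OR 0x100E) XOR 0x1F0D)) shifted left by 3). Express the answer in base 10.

4752

0b1100101011101 = 1100101011101
0x100E = 1000000001110
→ OR → 1100101011111 = 6495
0x1F0D = 1111100001101
→ XOR → 0011001010010 = 1618
→ shifted left by 3 (mod 2^13) → 1001010010000 = 4752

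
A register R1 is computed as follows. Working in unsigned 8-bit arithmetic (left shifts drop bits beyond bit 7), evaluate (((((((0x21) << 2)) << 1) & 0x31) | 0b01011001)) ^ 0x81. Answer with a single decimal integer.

0x21 = 00100001
→ << 2 (mod 2^8) → 10000100 = 132
→ << 1 (mod 2^8) → 00001000 = 8
0x31 = 00110001
→ & → 00000000 = 0
0b01011001 = 01011001
→ | → 01011001 = 89
0x81 = 10000001
→ ^ → 11011000 = 216

216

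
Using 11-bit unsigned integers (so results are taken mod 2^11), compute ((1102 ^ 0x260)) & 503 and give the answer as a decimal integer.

1102 = 10001001110
0x260 = 01001100000
→ ^ → 11000101110 = 1582
503 = 00111110111
→ & → 00000100110 = 38

38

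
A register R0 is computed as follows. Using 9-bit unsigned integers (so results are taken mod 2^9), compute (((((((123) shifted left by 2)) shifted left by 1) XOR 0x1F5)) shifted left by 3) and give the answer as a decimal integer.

360

123 = 001111011
→ shifted left by 2 (mod 2^9) → 111101100 = 492
→ shifted left by 1 (mod 2^9) → 111011000 = 472
0x1F5 = 111110101
→ XOR → 000101101 = 45
→ shifted left by 3 (mod 2^9) → 101101000 = 360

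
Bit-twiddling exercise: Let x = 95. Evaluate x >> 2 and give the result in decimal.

23

95 = 1011111
shift right by 2 → 0010111 = 23
(equivalently, floor(95 / 4))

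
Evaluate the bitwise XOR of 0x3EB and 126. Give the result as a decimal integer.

0x3EB = 1111101011
126 = 0001111110
XOR → 1110010101 = 917

917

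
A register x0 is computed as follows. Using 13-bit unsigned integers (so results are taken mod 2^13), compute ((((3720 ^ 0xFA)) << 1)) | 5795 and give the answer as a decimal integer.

7911

3720 = 0111010001000
0xFA = 0000011111010
→ ^ → 0111001110010 = 3698
→ << 1 (mod 2^13) → 1110011100100 = 7396
5795 = 1011010100011
→ | → 1111011100111 = 7911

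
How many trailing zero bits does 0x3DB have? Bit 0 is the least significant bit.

0x3DB = 1111011011
Trailing zeros: 0, so the lowest set bit is bit 0 (value 1).

0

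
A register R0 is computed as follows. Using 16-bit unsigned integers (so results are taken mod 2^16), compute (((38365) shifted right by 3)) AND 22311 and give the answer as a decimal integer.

38365 = 1001010111011101
→ shifted right by 3 → 0001001010111011 = 4795
22311 = 0101011100100111
→ AND → 0001001000100011 = 4643

4643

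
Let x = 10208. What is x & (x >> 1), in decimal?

992

x = 10011111100000 = 10208
x>>1 = 01001111110000
AND  = 00001111100000 = 992
(x & (x >> 1) has a 1 wherever x has two consecutive 1 bits.)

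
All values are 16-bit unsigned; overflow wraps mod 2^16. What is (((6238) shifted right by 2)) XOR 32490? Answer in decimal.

30973

6238 = 0001100001011110
→ shifted right by 2 → 0000011000010111 = 1559
32490 = 0111111011101010
→ XOR → 0111100011111101 = 30973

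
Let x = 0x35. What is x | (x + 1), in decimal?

x = 110101 = 53
x + 1 = 110110
OR    = 110111 = 55
(x | (x + 1) sets the lowest cleared bit.)

55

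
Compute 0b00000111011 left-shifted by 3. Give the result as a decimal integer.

x = 000111011
shift left by 3 → 111011000 = 472
(equivalently, 59 × 2^3 = 59 × 8)

472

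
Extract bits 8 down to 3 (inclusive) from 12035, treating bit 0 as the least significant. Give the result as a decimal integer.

32

v = 010111100000011
Shift right by 3: 010111100000
Mask low 6 bits: 100000 = 32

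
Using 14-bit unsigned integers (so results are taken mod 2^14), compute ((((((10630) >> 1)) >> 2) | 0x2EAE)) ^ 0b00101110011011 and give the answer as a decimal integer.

10630 = 10100110000110
→ >> 1 → 01010011000011 = 5315
→ >> 2 → 00010100110000 = 1328
0x2EAE = 10111010101110
→ | → 10111110111110 = 12222
0b00101110011011 = 00101110011011
→ ^ → 10010000100101 = 9253

9253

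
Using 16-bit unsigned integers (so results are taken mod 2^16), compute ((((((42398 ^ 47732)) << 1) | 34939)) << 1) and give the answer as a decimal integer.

32766

42398 = 1010010110011110
47732 = 1011101001110100
→ ^ → 0001111111101010 = 8170
→ << 1 (mod 2^16) → 0011111111010100 = 16340
34939 = 1000100001111011
→ | → 1011111111111111 = 49151
→ << 1 (mod 2^16) → 0111111111111110 = 32766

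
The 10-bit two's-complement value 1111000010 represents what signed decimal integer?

-62

pattern = 1111000010 (MSB is 1 ⇒ negative)
Invert: 0000111101, add 1 → 0000111110 = 62, so the value is -62.
(Equivalently: 962 - 2^10 = 962 - 1024 = -62.)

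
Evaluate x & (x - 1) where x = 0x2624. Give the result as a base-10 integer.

9760

x = 10011000100100 = 9764
x - 1 = 10011000100011
AND   = 10011000100000 = 9760
(x & (x - 1) clears the lowest set bit of x.)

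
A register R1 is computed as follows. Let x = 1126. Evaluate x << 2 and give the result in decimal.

4504

1126 = 0010001100110
shift left by 2 → 1000110011000 = 4504
(equivalently, 1126 × 2^2 = 1126 × 4)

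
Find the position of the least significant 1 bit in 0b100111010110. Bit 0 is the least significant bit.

1

0b100111010110 = 100111010110
Trailing zeros: 1, so the lowest set bit is bit 1 (value 2).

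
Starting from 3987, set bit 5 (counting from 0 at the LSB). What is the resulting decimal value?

4019

x = 111110010011
bit 5 is currently 0; set it via x | (1 << 5) = x | 32
→ 111110110011 = 4019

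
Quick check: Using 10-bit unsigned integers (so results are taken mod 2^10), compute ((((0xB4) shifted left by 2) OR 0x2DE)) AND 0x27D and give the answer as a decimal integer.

604

0xB4 = 0010110100
→ shifted left by 2 (mod 2^10) → 1011010000 = 720
0x2DE = 1011011110
→ OR → 1011011110 = 734
0x27D = 1001111101
→ AND → 1001011100 = 604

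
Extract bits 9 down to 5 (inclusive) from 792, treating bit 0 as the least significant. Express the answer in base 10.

v = 1100011000
Shift right by 5: 11000
Mask low 5 bits: 11000 = 24

24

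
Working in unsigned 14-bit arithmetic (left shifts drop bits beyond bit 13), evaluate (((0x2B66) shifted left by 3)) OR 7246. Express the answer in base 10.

0x2B66 = 10101101100110
→ shifted left by 3 (mod 2^14) → 01101100110000 = 6960
7246 = 01110001001110
→ OR → 01111101111110 = 8062

8062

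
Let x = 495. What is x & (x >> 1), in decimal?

x = 111101111 = 495
x>>1 = 011110111
AND  = 011100111 = 231
(x & (x >> 1) has a 1 wherever x has two consecutive 1 bits.)

231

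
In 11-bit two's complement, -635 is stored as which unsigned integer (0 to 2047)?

635 in 11 bits: 01001111011
Invert: 10110000100
Add 1:  10110000101 = 1413
(Check: 2^11 - 635 = 2048 - 635 = 1413.)

1413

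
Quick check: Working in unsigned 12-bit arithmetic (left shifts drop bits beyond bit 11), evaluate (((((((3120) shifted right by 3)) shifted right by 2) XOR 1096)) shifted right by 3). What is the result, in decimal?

3120 = 110000110000
→ shifted right by 3 → 000110000110 = 390
→ shifted right by 2 → 000001100001 = 97
1096 = 010001001000
→ XOR → 010000101001 = 1065
→ shifted right by 3 → 000010000101 = 133

133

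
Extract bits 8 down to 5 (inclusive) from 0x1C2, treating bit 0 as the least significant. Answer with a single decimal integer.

v = 111000010
Shift right by 5: 1110
Mask low 4 bits: 1110 = 14

14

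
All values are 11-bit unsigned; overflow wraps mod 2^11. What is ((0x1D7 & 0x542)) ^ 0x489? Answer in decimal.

1483

0x1D7 = 00111010111
0x542 = 10101000010
→ & → 00101000010 = 322
0x489 = 10010001001
→ ^ → 10111001011 = 1483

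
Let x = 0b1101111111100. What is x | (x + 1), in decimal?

x = 1101111111100 = 7164
x + 1 = 1101111111101
OR    = 1101111111101 = 7165
(x | (x + 1) sets the lowest cleared bit.)

7165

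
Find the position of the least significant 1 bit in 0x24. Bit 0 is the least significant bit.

0x24 = 100100
Trailing zeros: 2, so the lowest set bit is bit 2 (value 4).

2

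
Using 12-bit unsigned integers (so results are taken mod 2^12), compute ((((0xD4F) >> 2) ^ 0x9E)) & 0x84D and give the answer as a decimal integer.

77

0xD4F = 110101001111
→ >> 2 → 001101010011 = 851
0x9E = 000010011110
→ ^ → 001111001101 = 973
0x84D = 100001001101
→ & → 000001001101 = 77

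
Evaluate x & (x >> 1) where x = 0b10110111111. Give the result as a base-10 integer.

x = 10110111111 = 1471
x>>1 = 01011011111
AND  = 00010011111 = 159
(x & (x >> 1) has a 1 wherever x has two consecutive 1 bits.)

159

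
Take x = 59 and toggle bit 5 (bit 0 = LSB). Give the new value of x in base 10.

27

x = 00111011
bit 5 is currently 1; toggle it via x ^ (1 << 5) = x ^ 32
→ 00011011 = 27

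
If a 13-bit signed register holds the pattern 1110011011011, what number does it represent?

pattern = 1110011011011 (MSB is 1 ⇒ negative)
Invert: 0001100100100, add 1 → 0001100100101 = 805, so the value is -805.
(Equivalently: 7387 - 2^13 = 7387 - 8192 = -805.)

-805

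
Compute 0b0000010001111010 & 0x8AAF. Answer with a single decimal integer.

a = 0000010001111010
0x8AAF = 1000101010101111
AND → 0000000000101010 = 42

42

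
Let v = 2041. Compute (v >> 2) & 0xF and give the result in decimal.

v = 11111111001
Shift right by 2: 111111110
Mask low 4 bits: 1110 = 14

14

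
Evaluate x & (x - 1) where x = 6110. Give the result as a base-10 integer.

x = 1011111011110 = 6110
x - 1 = 1011111011101
AND   = 1011111011100 = 6108
(x & (x - 1) clears the lowest set bit of x.)

6108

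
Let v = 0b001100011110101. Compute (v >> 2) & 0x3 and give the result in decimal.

1

v = 001100011110101
Shift right by 2: 0011000111101
Mask low 2 bits: 01 = 1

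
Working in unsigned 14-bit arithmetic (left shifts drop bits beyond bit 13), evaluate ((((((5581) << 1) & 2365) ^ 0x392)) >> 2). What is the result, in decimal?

5581 = 01010111001101
→ << 1 (mod 2^14) → 10101110011010 = 11162
2365 = 00100100111101
→ & → 00100100011000 = 2328
0x392 = 00001110010010
→ ^ → 00101010001010 = 2698
→ >> 2 → 00001010100010 = 674

674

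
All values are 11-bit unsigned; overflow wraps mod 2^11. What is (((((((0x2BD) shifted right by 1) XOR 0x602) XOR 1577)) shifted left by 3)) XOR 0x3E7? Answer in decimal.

79

0x2BD = 01010111101
→ shifted right by 1 → 00101011110 = 350
0x602 = 11000000010
→ XOR → 11101011100 = 1884
1577 = 11000101001
→ XOR → 00101110101 = 373
→ shifted left by 3 (mod 2^11) → 01110101000 = 936
0x3E7 = 01111100111
→ XOR → 00001001111 = 79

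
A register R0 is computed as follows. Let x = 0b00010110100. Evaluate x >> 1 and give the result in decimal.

x = 10110100
shift right by 1 → 01011010 = 90
(equivalently, floor(180 / 2))

90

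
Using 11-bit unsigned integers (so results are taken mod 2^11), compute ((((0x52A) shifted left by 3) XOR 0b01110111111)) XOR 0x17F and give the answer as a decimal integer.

912

0x52A = 10100101010
→ shifted left by 3 (mod 2^11) → 00101010000 = 336
0b01110111111 = 01110111111
→ XOR → 01011101111 = 751
0x17F = 00101111111
→ XOR → 01110010000 = 912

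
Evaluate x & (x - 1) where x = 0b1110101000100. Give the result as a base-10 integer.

x = 1110101000100 = 7492
x - 1 = 1110101000011
AND   = 1110101000000 = 7488
(x & (x - 1) clears the lowest set bit of x.)

7488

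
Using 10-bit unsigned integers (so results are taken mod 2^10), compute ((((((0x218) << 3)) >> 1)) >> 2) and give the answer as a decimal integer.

24

0x218 = 1000011000
→ << 3 (mod 2^10) → 0011000000 = 192
→ >> 1 → 0001100000 = 96
→ >> 2 → 0000011000 = 24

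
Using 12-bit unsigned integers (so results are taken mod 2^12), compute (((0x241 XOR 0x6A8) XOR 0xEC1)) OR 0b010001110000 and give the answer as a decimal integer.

3704

0x241 = 001001000001
0x6A8 = 011010101000
→ XOR → 010011101001 = 1257
0xEC1 = 111011000001
→ XOR → 101000101000 = 2600
0b010001110000 = 010001110000
→ OR → 111001111000 = 3704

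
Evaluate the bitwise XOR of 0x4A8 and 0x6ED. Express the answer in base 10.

581

0x4A8 = 10010101000
0x6ED = 11011101101
XOR → 01001000101 = 581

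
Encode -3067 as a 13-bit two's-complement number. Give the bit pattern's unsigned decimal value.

3067 in 13 bits: 0101111111011
Invert: 1010000000100
Add 1:  1010000000101 = 5125
(Check: 2^13 - 3067 = 8192 - 3067 = 5125.)

5125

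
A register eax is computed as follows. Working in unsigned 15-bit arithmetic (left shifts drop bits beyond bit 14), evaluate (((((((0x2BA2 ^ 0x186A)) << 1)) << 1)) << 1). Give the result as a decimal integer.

7744

0x2BA2 = 010101110100010
0x186A = 001100001101010
→ ^ → 011001111001000 = 13256
→ << 1 (mod 2^15) → 110011110010000 = 26512
→ << 1 (mod 2^15) → 100111100100000 = 20256
→ << 1 (mod 2^15) → 001111001000000 = 7744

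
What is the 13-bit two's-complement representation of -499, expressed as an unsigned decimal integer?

499 in 13 bits: 0000111110011
Invert: 1111000001100
Add 1:  1111000001101 = 7693
(Check: 2^13 - 499 = 8192 - 499 = 7693.)

7693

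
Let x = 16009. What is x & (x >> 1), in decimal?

x = 11111010001001 = 16009
x>>1 = 01111101000100
AND  = 01111000000000 = 7680
(x & (x >> 1) has a 1 wherever x has two consecutive 1 bits.)

7680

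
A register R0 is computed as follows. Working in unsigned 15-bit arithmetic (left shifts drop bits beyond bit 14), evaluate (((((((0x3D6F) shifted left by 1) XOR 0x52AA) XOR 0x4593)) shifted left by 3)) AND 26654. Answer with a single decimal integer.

26648

0x3D6F = 011110101101111
→ shifted left by 1 (mod 2^15) → 111101011011110 = 31454
0x52AA = 101001010101010
→ XOR → 010100001110100 = 10356
0x4593 = 100010110010011
→ XOR → 110110111100111 = 28135
→ shifted left by 3 (mod 2^15) → 110111100111000 = 28472
26654 = 110100000011110
→ AND → 110100000011000 = 26648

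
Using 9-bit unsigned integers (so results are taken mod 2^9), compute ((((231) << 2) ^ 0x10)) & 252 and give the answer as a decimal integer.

231 = 011100111
→ << 2 (mod 2^9) → 110011100 = 412
0x10 = 000010000
→ ^ → 110001100 = 396
252 = 011111100
→ & → 010001100 = 140

140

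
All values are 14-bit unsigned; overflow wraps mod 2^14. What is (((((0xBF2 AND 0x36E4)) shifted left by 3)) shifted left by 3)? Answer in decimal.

14336

0xBF2 = 00101111110010
0x36E4 = 11011011100100
→ AND → 00001011100000 = 736
→ shifted left by 3 (mod 2^14) → 01011100000000 = 5888
→ shifted left by 3 (mod 2^14) → 11100000000000 = 14336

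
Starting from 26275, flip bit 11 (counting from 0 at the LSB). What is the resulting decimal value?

28323

x = 0110011010100011
bit 11 is currently 0; toggle it via x ^ (1 << 11) = x ^ 2048
→ 0110111010100011 = 28323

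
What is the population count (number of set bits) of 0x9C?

4

0x9C = 10011100
Count the 1s: 1 + 1 + 1 + 1 = 4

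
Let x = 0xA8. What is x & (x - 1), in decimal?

160

x = 10101000 = 168
x - 1 = 10100111
AND   = 10100000 = 160
(x & (x - 1) clears the lowest set bit of x.)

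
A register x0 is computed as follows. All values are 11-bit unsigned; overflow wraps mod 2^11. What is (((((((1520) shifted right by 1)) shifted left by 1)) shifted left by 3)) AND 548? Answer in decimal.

512

1520 = 10111110000
→ shifted right by 1 → 01011111000 = 760
→ shifted left by 1 (mod 2^11) → 10111110000 = 1520
→ shifted left by 3 (mod 2^11) → 11110000000 = 1920
548 = 01000100100
→ AND → 01000000000 = 512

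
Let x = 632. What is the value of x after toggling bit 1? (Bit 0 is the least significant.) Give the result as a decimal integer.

x = 001001111000
bit 1 is currently 0; toggle it via x ^ (1 << 1) = x ^ 2
→ 001001111010 = 634

634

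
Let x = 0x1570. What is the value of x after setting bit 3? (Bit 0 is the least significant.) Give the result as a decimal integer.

x = 01010101110000
bit 3 is currently 0; set it via x | (1 << 3) = x | 8
→ 01010101111000 = 5496

5496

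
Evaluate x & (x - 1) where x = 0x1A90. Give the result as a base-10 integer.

6784

x = 1101010010000 = 6800
x - 1 = 1101010001111
AND   = 1101010000000 = 6784
(x & (x - 1) clears the lowest set bit of x.)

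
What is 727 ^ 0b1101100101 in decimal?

434

727 = 1011010111
b = 1101100101
XOR → 0110110010 = 434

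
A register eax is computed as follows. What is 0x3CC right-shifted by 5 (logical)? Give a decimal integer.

30

0x3CC = 1111001100
shift right by 5 → 0000011110 = 30
(equivalently, floor(972 / 32))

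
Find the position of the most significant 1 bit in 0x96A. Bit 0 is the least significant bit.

0x96A = 100101101010
The topmost 1 is at position 11 (since 2^11 = 2048 ≤ 2410 < 4096).

11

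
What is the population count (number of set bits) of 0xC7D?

0xC7D = 110001111101
Count the 1s: 1 + 1 + 1 + 1 + 1 + 1 + 1 + 1 = 8

8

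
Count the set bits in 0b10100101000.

4

n = 10100101000
Count the 1s: 1 + 1 + 1 + 1 = 4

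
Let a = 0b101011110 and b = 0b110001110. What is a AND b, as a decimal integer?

a = 101011110
b = 110001110
AND → 100001110 = 270

270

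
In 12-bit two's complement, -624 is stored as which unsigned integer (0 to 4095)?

3472

624 in 12 bits: 001001110000
Invert: 110110001111
Add 1:  110110010000 = 3472
(Check: 2^12 - 624 = 4096 - 624 = 3472.)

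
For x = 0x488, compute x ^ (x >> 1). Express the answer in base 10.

1740

x = 10010001000 = 1160
x>>1 = 01001000100
XOR  = 11011001100 = 1740
(x ^ (x >> 1) gives the standard binary-reflected Gray code of x.)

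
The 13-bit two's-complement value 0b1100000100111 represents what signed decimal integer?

pattern = 1100000100111 (MSB is 1 ⇒ negative)
Invert: 0011111011000, add 1 → 0011111011001 = 2009, so the value is -2009.
(Equivalently: 6183 - 2^13 = 6183 - 8192 = -2009.)

-2009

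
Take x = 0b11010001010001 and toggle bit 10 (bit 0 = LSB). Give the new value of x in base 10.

12369

x = 11010001010001
bit 10 is currently 1; toggle it via x ^ (1 << 10) = x ^ 1024
→ 11000001010001 = 12369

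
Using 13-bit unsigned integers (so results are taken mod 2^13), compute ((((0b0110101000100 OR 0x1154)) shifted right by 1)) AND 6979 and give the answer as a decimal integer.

2562

0b0110101000100 = 0110101000100
0x1154 = 1000101010100
→ OR → 1110101010100 = 7508
→ shifted right by 1 → 0111010101010 = 3754
6979 = 1101101000011
→ AND → 0101000000010 = 2562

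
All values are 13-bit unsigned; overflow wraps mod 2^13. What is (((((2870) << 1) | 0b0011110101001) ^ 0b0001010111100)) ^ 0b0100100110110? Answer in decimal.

2870 = 0101100110110
→ << 1 (mod 2^13) → 1011001101100 = 5740
0b0011110101001 = 0011110101001
→ | → 1011111101101 = 6125
0b0001010111100 = 0001010111100
→ ^ → 1010101010001 = 5457
0b0100100110110 = 0100100110110
→ ^ → 1110001100111 = 7271

7271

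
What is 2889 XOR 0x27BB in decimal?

11506

2889 = 00101101001001
0x27BB = 10011110111011
XOR → 10110011110010 = 11506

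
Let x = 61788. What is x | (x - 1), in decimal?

61791

x = 1111000101011100 = 61788
x - 1 = 1111000101011011
OR    = 1111000101011111 = 61791
(x | (x - 1) sets all bits below the lowest set bit.)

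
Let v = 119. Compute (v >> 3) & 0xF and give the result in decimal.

v = 0000001110111
Shift right by 3: 0000001110
Mask low 4 bits: 1110 = 14

14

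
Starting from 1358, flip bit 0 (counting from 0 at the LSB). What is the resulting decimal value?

x = 10101001110
bit 0 is currently 0; toggle it via x ^ (1 << 0) = x ^ 1
→ 10101001111 = 1359

1359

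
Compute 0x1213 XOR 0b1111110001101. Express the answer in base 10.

0x1213 = 1001000010011
b = 1111110001101
XOR → 0110110011110 = 3486

3486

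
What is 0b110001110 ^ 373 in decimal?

251

a = 110001110
373 = 101110101
XOR → 011111011 = 251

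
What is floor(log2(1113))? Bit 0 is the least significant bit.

10

1113 = 10001011001
The topmost 1 is at position 10 (since 2^10 = 1024 ≤ 1113 < 2048).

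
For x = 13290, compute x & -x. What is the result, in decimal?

2

x = 11001111101010 = 13290
-x (two's complement) = …00110000010110
AND   = 00000000000010 = 2
(x & -x isolates the lowest set bit of x.)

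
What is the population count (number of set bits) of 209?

4

209 = 11010001
Count the 1s: 1 + 1 + 1 + 1 = 4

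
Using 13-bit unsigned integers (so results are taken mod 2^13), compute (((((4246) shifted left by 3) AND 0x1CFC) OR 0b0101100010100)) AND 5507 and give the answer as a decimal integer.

4246 = 1000010010110
→ shifted left by 3 (mod 2^13) → 0010010110000 = 1200
0x1CFC = 1110011111100
→ AND → 0010010110000 = 1200
0b0101100010100 = 0101100010100
→ OR → 0111110110100 = 4020
5507 = 1010110000011
→ AND → 0010110000000 = 1408

1408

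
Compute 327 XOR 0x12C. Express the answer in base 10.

107

327 = 101000111
0x12C = 100101100
XOR → 001101011 = 107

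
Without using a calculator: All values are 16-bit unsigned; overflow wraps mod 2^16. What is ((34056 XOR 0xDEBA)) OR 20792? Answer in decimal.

34056 = 1000010100001000
0xDEBA = 1101111010111010
→ XOR → 0101101110110010 = 23474
20792 = 0101000100111000
→ OR → 0101101110111010 = 23482

23482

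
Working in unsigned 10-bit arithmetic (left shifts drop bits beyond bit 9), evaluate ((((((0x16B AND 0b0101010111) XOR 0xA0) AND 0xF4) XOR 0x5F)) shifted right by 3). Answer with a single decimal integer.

23

0x16B = 0101101011
0b0101010111 = 0101010111
→ AND → 0101000011 = 323
0xA0 = 0010100000
→ XOR → 0111100011 = 483
0xF4 = 0011110100
→ AND → 0011100000 = 224
0x5F = 0001011111
→ XOR → 0010111111 = 191
→ shifted right by 3 → 0000010111 = 23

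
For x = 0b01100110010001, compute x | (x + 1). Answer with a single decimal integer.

x = 1100110010001 = 6545
x + 1 = 1100110010010
OR    = 1100110010011 = 6547
(x | (x + 1) sets the lowest cleared bit.)

6547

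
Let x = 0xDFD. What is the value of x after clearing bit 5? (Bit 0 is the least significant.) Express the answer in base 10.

3549

x = 110111111101
bit 5 is currently 1; clear it via x & ~(1 << 5) = x & ~32
→ 110111011101 = 3549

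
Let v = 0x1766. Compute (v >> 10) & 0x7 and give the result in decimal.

v = 1011101100110
Shift right by 10: 101
Mask low 3 bits: 101 = 5

5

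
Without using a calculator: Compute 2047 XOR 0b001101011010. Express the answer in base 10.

2047 = 11111111111
b = 01101011010
XOR → 10010100101 = 1189

1189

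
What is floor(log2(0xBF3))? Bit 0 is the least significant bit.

0xBF3 = 101111110011
The topmost 1 is at position 11 (since 2^11 = 2048 ≤ 3059 < 4096).

11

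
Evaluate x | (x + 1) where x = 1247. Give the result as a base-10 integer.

1279

x = 10011011111 = 1247
x + 1 = 10011100000
OR    = 10011111111 = 1279
(x | (x + 1) sets the lowest cleared bit.)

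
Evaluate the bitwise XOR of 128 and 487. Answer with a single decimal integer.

128 = 010000000
487 = 111100111
XOR → 101100111 = 359

359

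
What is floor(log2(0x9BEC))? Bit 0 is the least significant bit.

0x9BEC = 1001101111101100
The topmost 1 is at position 15 (since 2^15 = 32768 ≤ 39916 < 65536).

15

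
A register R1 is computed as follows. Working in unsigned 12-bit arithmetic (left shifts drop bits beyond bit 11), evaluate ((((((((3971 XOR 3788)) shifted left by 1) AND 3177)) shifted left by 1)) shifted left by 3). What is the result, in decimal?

128

3971 = 111110000011
3788 = 111011001100
→ XOR → 000101001111 = 335
→ shifted left by 1 (mod 2^12) → 001010011110 = 670
3177 = 110001101001
→ AND → 000000001000 = 8
→ shifted left by 1 (mod 2^12) → 000000010000 = 16
→ shifted left by 3 (mod 2^12) → 000010000000 = 128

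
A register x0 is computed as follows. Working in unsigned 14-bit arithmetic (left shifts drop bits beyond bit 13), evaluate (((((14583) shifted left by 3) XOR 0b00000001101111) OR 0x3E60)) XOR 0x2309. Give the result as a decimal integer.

14583 = 11100011110111
→ shifted left by 3 (mod 2^14) → 00011110111000 = 1976
0b00000001101111 = 00000001101111
→ XOR → 00011111010111 = 2007
0x3E60 = 11111001100000
→ OR → 11111111110111 = 16375
0x2309 = 10001100001001
→ XOR → 01110011111110 = 7422

7422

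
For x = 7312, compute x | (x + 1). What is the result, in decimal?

7313

x = 1110010010000 = 7312
x + 1 = 1110010010001
OR    = 1110010010001 = 7313
(x | (x + 1) sets the lowest cleared bit.)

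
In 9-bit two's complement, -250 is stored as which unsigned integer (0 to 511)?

262

250 in 9 bits: 011111010
Invert: 100000101
Add 1:  100000110 = 262
(Check: 2^9 - 250 = 512 - 250 = 262.)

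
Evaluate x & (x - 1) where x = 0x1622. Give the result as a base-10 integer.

5664

x = 1011000100010 = 5666
x - 1 = 1011000100001
AND   = 1011000100000 = 5664
(x & (x - 1) clears the lowest set bit of x.)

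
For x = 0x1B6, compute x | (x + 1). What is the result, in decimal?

439

x = 110110110 = 438
x + 1 = 110110111
OR    = 110110111 = 439
(x | (x + 1) sets the lowest cleared bit.)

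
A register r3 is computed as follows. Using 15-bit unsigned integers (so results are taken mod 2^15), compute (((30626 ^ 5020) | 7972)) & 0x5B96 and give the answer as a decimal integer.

23318

30626 = 111011110100010
5020 = 001001110011100
→ ^ → 110010000111110 = 25662
7972 = 001111100100100
→ | → 111111100111110 = 32574
0x5B96 = 101101110010110
→ & → 101101100010110 = 23318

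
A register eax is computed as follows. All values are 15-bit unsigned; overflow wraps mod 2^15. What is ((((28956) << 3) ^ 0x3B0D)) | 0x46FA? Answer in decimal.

28956 = 111000100011100
→ << 3 (mod 2^15) → 000100011100000 = 2272
0x3B0D = 011101100001101
→ ^ → 011001111101101 = 13293
0x46FA = 100011011111010
→ | → 111011111111111 = 30719

30719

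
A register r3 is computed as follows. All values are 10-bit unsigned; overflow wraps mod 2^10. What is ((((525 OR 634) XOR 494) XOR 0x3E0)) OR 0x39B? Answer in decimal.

1019

525 = 1000001101
634 = 1001111010
→ OR → 1001111111 = 639
494 = 0111101110
→ XOR → 1110010001 = 913
0x3E0 = 1111100000
→ XOR → 0001110001 = 113
0x39B = 1110011011
→ OR → 1111111011 = 1019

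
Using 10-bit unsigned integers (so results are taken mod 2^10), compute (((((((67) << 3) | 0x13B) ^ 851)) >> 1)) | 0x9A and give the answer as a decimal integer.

190

67 = 0001000011
→ << 3 (mod 2^10) → 1000011000 = 536
0x13B = 0100111011
→ | → 1100111011 = 827
851 = 1101010011
→ ^ → 0001101000 = 104
→ >> 1 → 0000110100 = 52
0x9A = 0010011010
→ | → 0010111110 = 190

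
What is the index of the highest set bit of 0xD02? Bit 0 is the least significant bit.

0xD02 = 110100000010
The topmost 1 is at position 11 (since 2^11 = 2048 ≤ 3330 < 4096).

11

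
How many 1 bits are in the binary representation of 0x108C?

0x108C = 1000010001100
Count the 1s: 1 + 1 + 1 + 1 = 4

4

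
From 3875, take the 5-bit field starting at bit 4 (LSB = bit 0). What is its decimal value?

v = 00111100100011
Shift right by 4: 0011110010
Mask low 5 bits: 10010 = 18

18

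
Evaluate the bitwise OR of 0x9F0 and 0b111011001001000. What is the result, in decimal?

32760

0x9F0 = 000100111110000
b = 111011001001000
 OR → 111111111111000 = 32760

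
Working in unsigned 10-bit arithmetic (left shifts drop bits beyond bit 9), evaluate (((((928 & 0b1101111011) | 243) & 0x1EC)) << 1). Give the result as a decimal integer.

960

928 = 1110100000
0b1101111011 = 1101111011
→ & → 1100100000 = 800
243 = 0011110011
→ | → 1111110011 = 1011
0x1EC = 0111101100
→ & → 0111100000 = 480
→ << 1 (mod 2^10) → 1111000000 = 960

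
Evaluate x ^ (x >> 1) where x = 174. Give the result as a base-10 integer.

x = 10101110 = 174
x>>1 = 01010111
XOR  = 11111001 = 249
(x ^ (x >> 1) gives the standard binary-reflected Gray code of x.)

249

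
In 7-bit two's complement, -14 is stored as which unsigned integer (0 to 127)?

114

14 in 7 bits: 0001110
Invert: 1110001
Add 1:  1110010 = 114
(Check: 2^7 - 14 = 128 - 14 = 114.)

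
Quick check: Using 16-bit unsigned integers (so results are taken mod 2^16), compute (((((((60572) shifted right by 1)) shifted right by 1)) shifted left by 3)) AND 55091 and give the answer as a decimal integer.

53552

60572 = 1110110010011100
→ shifted right by 1 → 0111011001001110 = 30286
→ shifted right by 1 → 0011101100100111 = 15143
→ shifted left by 3 (mod 2^16) → 1101100100111000 = 55608
55091 = 1101011100110011
→ AND → 1101000100110000 = 53552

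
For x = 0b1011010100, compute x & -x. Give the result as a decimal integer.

x = 1011010100 = 724
-x (two's complement) = …0100101100
AND   = 0000000100 = 4
(x & -x isolates the lowest set bit of x.)

4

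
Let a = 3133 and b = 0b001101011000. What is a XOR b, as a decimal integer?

3133 = 110000111101
b = 001101011000
XOR → 111101100101 = 3941

3941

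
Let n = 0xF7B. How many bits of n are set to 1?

10

0xF7B = 111101111011
Count the 1s: 1 + 1 + 1 + 1 + 1 + 1 + 1 + 1 + 1 + 1 = 10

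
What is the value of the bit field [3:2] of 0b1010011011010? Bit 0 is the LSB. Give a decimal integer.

2

v = 1010011011010
Shift right by 2: 10100110110
Mask low 2 bits: 10 = 2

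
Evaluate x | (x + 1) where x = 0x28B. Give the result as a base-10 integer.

655

x = 1010001011 = 651
x + 1 = 1010001100
OR    = 1010001111 = 655
(x | (x + 1) sets the lowest cleared bit.)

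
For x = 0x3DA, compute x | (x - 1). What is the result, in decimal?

987

x = 1111011010 = 986
x - 1 = 1111011001
OR    = 1111011011 = 987
(x | (x - 1) sets all bits below the lowest set bit.)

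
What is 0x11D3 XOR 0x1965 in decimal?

0x11D3 = 1000111010011
0x1965 = 1100101100101
XOR → 0100010110110 = 2230

2230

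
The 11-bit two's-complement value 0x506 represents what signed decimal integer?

-762

pattern = 10100000110 (MSB is 1 ⇒ negative)
Invert: 01011111001, add 1 → 01011111010 = 762, so the value is -762.
(Equivalently: 1286 - 2^11 = 1286 - 2048 = -762.)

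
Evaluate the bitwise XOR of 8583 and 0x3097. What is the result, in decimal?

4368

8583 = 10000110000111
0x3097 = 11000010010111
XOR → 01000100010000 = 4368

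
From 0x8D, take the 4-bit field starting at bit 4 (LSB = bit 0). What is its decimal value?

8

v = 010001101
Shift right by 4: 01000
Mask low 4 bits: 1000 = 8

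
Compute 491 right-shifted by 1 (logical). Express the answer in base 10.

491 = 111101011
shift right by 1 → 011110101 = 245
(equivalently, floor(491 / 2))

245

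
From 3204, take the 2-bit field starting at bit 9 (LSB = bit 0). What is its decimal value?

2

v = 110010000100
Shift right by 9: 110
Mask low 2 bits: 10 = 2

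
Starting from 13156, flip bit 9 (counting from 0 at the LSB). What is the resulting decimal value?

12644

x = 011001101100100
bit 9 is currently 1; toggle it via x ^ (1 << 9) = x ^ 512
→ 011000101100100 = 12644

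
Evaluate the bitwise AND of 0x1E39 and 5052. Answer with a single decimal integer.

4664

0x1E39 = 1111000111001
5052 = 1001110111100
AND → 1001000111000 = 4664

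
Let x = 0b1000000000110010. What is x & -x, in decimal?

x = 1000000000110010 = 32818
-x (two's complement) = …0111111111001110
AND   = 0000000000000010 = 2
(x & -x isolates the lowest set bit of x.)

2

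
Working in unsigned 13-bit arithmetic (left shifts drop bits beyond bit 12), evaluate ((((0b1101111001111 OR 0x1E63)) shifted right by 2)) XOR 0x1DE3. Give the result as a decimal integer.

6680

0b1101111001111 = 1101111001111
0x1E63 = 1111001100011
→ OR → 1111111101111 = 8175
→ shifted right by 2 → 0011111111011 = 2043
0x1DE3 = 1110111100011
→ XOR → 1101000011000 = 6680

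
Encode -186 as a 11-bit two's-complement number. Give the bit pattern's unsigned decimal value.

1862

186 in 11 bits: 00010111010
Invert: 11101000101
Add 1:  11101000110 = 1862
(Check: 2^11 - 186 = 2048 - 186 = 1862.)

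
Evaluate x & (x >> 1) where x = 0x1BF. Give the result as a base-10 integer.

159

x = 110111111 = 447
x>>1 = 011011111
AND  = 010011111 = 159
(x & (x >> 1) has a 1 wherever x has two consecutive 1 bits.)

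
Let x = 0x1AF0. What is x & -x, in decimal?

16

x = 1101011110000 = 6896
-x (two's complement) = …0010100010000
AND   = 0000000010000 = 16
(x & -x isolates the lowest set bit of x.)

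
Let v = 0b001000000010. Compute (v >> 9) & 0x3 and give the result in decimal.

1

v = 001000000010
Shift right by 9: 001
Mask low 2 bits: 01 = 1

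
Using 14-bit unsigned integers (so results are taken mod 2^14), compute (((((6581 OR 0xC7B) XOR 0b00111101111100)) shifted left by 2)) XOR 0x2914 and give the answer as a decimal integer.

8984

6581 = 01100110110101
0xC7B = 00110001111011
→ OR → 01110111111111 = 7679
0b00111101111100 = 00111101111100
→ XOR → 01001010000011 = 4739
→ shifted left by 2 (mod 2^14) → 00101000001100 = 2572
0x2914 = 10100100010100
→ XOR → 10001100011000 = 8984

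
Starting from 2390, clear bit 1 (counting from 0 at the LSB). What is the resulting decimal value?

2388

x = 100101010110
bit 1 is currently 1; clear it via x & ~(1 << 1) = x & ~2
→ 100101010100 = 2388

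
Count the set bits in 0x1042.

0x1042 = 1000001000010
Count the 1s: 1 + 1 + 1 = 3

3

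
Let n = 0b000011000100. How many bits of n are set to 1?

3

n = 11000100
Count the 1s: 1 + 1 + 1 = 3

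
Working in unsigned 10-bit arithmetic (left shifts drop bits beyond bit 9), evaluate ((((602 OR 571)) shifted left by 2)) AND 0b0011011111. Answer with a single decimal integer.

602 = 1001011010
571 = 1000111011
→ OR → 1001111011 = 635
→ shifted left by 2 (mod 2^10) → 0111101100 = 492
0b0011011111 = 0011011111
→ AND → 0011001100 = 204

204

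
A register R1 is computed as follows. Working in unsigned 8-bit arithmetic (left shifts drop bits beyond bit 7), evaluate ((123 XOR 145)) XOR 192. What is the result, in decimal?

123 = 01111011
145 = 10010001
→ XOR → 11101010 = 234
192 = 11000000
→ XOR → 00101010 = 42

42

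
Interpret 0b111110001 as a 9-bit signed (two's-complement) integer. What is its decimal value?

pattern = 111110001 (MSB is 1 ⇒ negative)
Invert: 000001110, add 1 → 000001111 = 15, so the value is -15.
(Equivalently: 497 - 2^9 = 497 - 512 = -15.)

-15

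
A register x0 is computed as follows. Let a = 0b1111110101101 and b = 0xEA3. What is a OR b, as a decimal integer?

a = 1111110101101
0xEA3 = 0111010100011
 OR → 1111110101111 = 8111

8111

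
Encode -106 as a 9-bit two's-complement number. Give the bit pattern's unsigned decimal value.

406

106 in 9 bits: 001101010
Invert: 110010101
Add 1:  110010110 = 406
(Check: 2^9 - 106 = 512 - 106 = 406.)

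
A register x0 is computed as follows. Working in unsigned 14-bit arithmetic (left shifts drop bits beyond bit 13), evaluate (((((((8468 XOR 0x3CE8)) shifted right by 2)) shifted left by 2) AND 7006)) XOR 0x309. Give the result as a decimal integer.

8468 = 10000100010100
0x3CE8 = 11110011101000
→ XOR → 01110111111100 = 7676
→ shifted right by 2 → 00011101111111 = 1919
→ shifted left by 2 (mod 2^14) → 01110111111100 = 7676
7006 = 01101101011110
→ AND → 01100101011100 = 6492
0x309 = 00001100001001
→ XOR → 01101001010101 = 6741

6741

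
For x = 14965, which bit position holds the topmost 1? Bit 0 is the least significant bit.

14965 = 11101001110101
The topmost 1 is at position 13 (since 2^13 = 8192 ≤ 14965 < 16384).

13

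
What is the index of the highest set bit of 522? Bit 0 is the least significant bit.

9

522 = 1000001010
The topmost 1 is at position 9 (since 2^9 = 512 ≤ 522 < 1024).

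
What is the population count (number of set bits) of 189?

189 = 10111101
Count the 1s: 1 + 1 + 1 + 1 + 1 + 1 = 6

6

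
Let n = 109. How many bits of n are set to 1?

109 = 1101101
Count the 1s: 1 + 1 + 1 + 1 + 1 = 5

5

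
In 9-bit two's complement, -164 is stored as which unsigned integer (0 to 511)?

348

164 in 9 bits: 010100100
Invert: 101011011
Add 1:  101011100 = 348
(Check: 2^9 - 164 = 512 - 164 = 348.)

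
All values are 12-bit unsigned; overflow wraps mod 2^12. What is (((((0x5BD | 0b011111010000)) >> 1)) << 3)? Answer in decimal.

4080

0x5BD = 010110111101
0b011111010000 = 011111010000
→ | → 011111111101 = 2045
→ >> 1 → 001111111110 = 1022
→ << 3 (mod 2^12) → 111111110000 = 4080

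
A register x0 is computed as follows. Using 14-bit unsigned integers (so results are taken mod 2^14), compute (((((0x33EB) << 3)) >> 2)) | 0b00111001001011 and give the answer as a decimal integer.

4063

0x33EB = 11001111101011
→ << 3 (mod 2^14) → 01111101011000 = 8024
→ >> 2 → 00011111010110 = 2006
0b00111001001011 = 00111001001011
→ | → 00111111011111 = 4063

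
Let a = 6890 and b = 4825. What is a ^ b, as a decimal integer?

2099

6890 = 1101011101010
4825 = 1001011011001
XOR → 0100000110011 = 2099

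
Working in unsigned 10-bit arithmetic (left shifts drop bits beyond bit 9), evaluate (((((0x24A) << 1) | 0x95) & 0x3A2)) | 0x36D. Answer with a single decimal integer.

0x24A = 1001001010
→ << 1 (mod 2^10) → 0010010100 = 148
0x95 = 0010010101
→ | → 0010010101 = 149
0x3A2 = 1110100010
→ & → 0010000000 = 128
0x36D = 1101101101
→ | → 1111101101 = 1005

1005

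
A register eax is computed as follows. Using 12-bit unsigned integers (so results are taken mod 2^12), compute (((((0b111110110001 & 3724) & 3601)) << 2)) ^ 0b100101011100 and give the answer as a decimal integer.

0b111110110001 = 111110110001
3724 = 111010001100
→ & → 111010000000 = 3712
3601 = 111000010001
→ & → 111000000000 = 3584
→ << 2 (mod 2^12) → 100000000000 = 2048
0b100101011100 = 100101011100
→ ^ → 000101011100 = 348

348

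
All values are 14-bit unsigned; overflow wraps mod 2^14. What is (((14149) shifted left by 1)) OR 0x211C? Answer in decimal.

14149 = 11011101000101
→ shifted left by 1 (mod 2^14) → 10111010001010 = 11914
0x211C = 10000100011100
→ OR → 10111110011110 = 12190

12190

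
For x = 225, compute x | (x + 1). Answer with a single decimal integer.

x = 11100001 = 225
x + 1 = 11100010
OR    = 11100011 = 227
(x | (x + 1) sets the lowest cleared bit.)

227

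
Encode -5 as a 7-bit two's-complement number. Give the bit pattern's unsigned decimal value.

123

5 in 7 bits: 0000101
Invert: 1111010
Add 1:  1111011 = 123
(Check: 2^7 - 5 = 128 - 5 = 123.)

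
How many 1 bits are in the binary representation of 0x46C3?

7

0x46C3 = 100011011000011
Count the 1s: 1 + 1 + 1 + 1 + 1 + 1 + 1 = 7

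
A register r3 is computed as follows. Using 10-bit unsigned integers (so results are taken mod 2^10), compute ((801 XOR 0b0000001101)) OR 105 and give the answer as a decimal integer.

801 = 1100100001
0b0000001101 = 0000001101
→ XOR → 1100101100 = 812
105 = 0001101001
→ OR → 1101101101 = 877

877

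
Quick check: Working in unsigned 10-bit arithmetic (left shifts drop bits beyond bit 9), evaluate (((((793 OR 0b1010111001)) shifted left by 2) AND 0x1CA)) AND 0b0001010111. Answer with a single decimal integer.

64

793 = 1100011001
0b1010111001 = 1010111001
→ OR → 1110111001 = 953
→ shifted left by 2 (mod 2^10) → 1011100100 = 740
0x1CA = 0111001010
→ AND → 0011000000 = 192
0b0001010111 = 0001010111
→ AND → 0001000000 = 64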